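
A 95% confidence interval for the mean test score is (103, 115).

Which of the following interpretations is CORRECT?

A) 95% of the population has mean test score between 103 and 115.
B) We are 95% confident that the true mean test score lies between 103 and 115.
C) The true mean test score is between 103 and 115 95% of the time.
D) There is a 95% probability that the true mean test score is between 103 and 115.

A confidence interval represents our confidence in the procedure, not a probability statement about the parameter.

Key concept: If we repeated this sampling process many times and computed a 95% CI each time, about 95% of those intervals would contain the true population parameter.

For this specific interval (103, 115):
- Midpoint (point estimate): 109
- Margin of error: 6

The correct interpretation is the one stating confidence that the true parameter lies in the interval — option B.

B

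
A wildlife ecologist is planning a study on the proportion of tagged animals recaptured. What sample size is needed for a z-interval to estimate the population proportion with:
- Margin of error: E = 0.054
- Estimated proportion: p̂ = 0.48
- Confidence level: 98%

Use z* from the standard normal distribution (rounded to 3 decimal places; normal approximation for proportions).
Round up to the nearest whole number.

Using z* for proportion z-interval (normal approximation).

For 98% confidence, z* = 2.326 (from standard normal table)

Sample size formula for proportion z-interval: n = z*²p̂(1-p̂)/E²

n = 2.326² × 0.48 × 0.52 / 0.054²
  = 5.410276 × 0.2496 / 0.002916
  = 463.1018

Round up to the nearest whole number: n = 464

464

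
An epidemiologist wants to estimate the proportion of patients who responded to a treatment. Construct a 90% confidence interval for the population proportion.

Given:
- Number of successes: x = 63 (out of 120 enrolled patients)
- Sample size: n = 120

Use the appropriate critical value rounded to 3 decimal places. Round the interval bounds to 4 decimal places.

Sample proportion: p̂ = 63/120 = 0.525000

Check conditions for normal approximation:
  np̂ = 63 ≥ 10 ✓
  n(1-p̂) = 57 ≥ 10 ✓

The sample is large enough, so use a z-interval (normal approximation) for the proportion.

For 90% confidence, z* = 1.645 (from standard normal table)

Standard error: SE = √(p̂(1-p̂)/n) = √(0.525000×0.475000/120) = 0.04558646

Margin of error: E = z* × SE = 1.645 × 0.04558646 = 0.074990

Z-interval: p̂ ± E = 0.525000 ± 0.074990 = (0.450010, 0.599990)

Rounded to 4 decimal places:

(0.4500, 0.6000)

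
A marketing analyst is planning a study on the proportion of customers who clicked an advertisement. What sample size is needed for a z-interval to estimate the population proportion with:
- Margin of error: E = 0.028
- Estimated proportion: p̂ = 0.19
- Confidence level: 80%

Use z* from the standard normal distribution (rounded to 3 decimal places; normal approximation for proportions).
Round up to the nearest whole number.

Using z* for proportion z-interval (normal approximation).

For 80% confidence, z* = 1.282 (from standard normal table)

Sample size formula for proportion z-interval: n = z*²p̂(1-p̂)/E²

n = 1.282² × 0.19 × 0.81 / 0.028²
  = 1.643524 × 0.1539 / 0.000784
  = 322.6254

Round up to the nearest whole number: n = 323

323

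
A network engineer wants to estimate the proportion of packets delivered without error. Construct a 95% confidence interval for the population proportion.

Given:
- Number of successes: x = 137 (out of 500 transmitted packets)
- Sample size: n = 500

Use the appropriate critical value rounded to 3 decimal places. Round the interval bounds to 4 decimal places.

Sample proportion: p̂ = 137/500 = 0.274000

Check conditions for normal approximation:
  np̂ = 137 ≥ 10 ✓
  n(1-p̂) = 363 ≥ 10 ✓

The sample is large enough, so use a z-interval (normal approximation) for the proportion.

For 95% confidence, z* = 1.96 (from standard normal table)

Standard error: SE = √(p̂(1-p̂)/n) = √(0.274000×0.726000/500) = 0.01994613

Margin of error: E = z* × SE = 1.96 × 0.01994613 = 0.039094

Z-interval: p̂ ± E = 0.274000 ± 0.039094 = (0.234906, 0.313094)

Rounded to 4 decimal places:

(0.2349, 0.3131)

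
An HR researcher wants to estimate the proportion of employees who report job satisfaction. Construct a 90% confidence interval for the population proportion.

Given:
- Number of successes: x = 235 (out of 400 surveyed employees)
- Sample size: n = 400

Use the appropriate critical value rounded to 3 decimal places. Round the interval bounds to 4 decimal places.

Sample proportion: p̂ = 235/400 = 0.587500

Check conditions for normal approximation:
  np̂ = 235 ≥ 10 ✓
  n(1-p̂) = 165 ≥ 10 ✓

The sample is large enough, so use a z-interval (normal approximation) for the proportion.

For 90% confidence, z* = 1.645 (from standard normal table)

Standard error: SE = √(p̂(1-p̂)/n) = √(0.587500×0.412500/400) = 0.02461421

Margin of error: E = z* × SE = 1.645 × 0.02461421 = 0.040490

Z-interval: p̂ ± E = 0.587500 ± 0.040490 = (0.547010, 0.627990)

Rounded to 4 decimal places:

(0.5470, 0.6280)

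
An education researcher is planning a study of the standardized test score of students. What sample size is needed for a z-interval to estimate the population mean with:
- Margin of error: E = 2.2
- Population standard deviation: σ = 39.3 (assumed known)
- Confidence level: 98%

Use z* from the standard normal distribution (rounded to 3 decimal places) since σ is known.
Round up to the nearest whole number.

Using z* since population σ is known (z-interval formula).

For 98% confidence, z* = 2.326 (from standard normal table)

Sample size formula for z-interval: n = (z*σ/E)²

n = (2.326 × 39.3 / 2.2)²
  = (41.550818)²
  = 1726.4705

Round up to the nearest whole number: n = 1727

1727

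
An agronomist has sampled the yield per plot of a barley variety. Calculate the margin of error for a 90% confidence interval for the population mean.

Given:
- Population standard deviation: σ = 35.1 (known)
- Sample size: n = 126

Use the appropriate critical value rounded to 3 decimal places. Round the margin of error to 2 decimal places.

The population standard deviation σ is known, so use the z-interval margin of error formula.

For 90% confidence, z* = 1.645 (from standard normal table)

Margin of error formula for z-interval: E = z* × σ/√n

E = 1.645 × 35.1/√126
  = 1.645 × 3.126957
  = 5.1438

Rounded to 2 decimal places:

5.14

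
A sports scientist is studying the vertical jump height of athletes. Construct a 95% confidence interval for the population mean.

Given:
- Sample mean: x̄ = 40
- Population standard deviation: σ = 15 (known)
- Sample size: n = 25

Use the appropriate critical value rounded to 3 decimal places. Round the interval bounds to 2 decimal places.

The population standard deviation σ is known, so use a z-interval (standard normal critical value).

For 95% confidence, z* = 1.96 (from standard normal table)

Standard error: SE = σ/√n = 15/√25 = 3.000000

Margin of error: E = z* × SE = 1.96 × 3.000000 = 5.8800

Z-interval: x̄ ± E = 40 ± 5.8800 = (34.1200, 45.8800)

Rounded to 2 decimal places:

(34.12, 45.88)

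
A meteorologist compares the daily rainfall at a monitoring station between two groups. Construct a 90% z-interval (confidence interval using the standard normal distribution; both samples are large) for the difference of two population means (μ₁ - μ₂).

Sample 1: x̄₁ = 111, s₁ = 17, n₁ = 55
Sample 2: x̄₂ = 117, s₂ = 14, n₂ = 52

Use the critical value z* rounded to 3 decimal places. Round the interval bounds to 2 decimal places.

Both samples are large (n₁ = 55 ≥ 30, n₂ = 52 ≥ 30), so a z-interval for the difference of means applies.

Point estimate: x̄₁ - x̄₂ = 111 - 117 = -6

Standard error: SE = √(s₁²/n₁ + s₂²/n₂)
= √(17²/55 + 14²/52)
= √(5.254545 + 3.769231)
= 3.003960

For 90% confidence, z* = 1.645 (from standard normal table)
Margin of error: E = z* × SE = 1.645 × 3.003960 = 4.9415

Z-interval: (x̄₁ - x̄₂) ± E = -6 ± 4.9415 = (-10.9415, -1.0585)

Rounded to 2 decimal places:

(-10.94, -1.06)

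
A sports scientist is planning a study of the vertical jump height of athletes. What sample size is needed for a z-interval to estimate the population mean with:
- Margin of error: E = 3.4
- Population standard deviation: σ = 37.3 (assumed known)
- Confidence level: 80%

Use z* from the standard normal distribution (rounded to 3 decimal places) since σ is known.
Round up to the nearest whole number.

Using z* since population σ is known (z-interval formula).

For 80% confidence, z* = 1.282 (from standard normal table)

Sample size formula for z-interval: n = (z*σ/E)²

n = (1.282 × 37.3 / 3.4)²
  = (14.064294)²
  = 197.8044

Round up to the nearest whole number: n = 198

198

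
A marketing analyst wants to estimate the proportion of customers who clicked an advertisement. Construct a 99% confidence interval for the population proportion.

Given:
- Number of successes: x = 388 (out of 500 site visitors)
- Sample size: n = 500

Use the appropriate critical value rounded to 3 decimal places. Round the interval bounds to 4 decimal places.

Sample proportion: p̂ = 388/500 = 0.776000

Check conditions for normal approximation:
  np̂ = 388 ≥ 10 ✓
  n(1-p̂) = 112 ≥ 10 ✓

The sample is large enough, so use a z-interval (normal approximation) for the proportion.

For 99% confidence, z* = 2.576 (from standard normal table)

Standard error: SE = √(p̂(1-p̂)/n) = √(0.776000×0.224000/500) = 0.01864532

Margin of error: E = z* × SE = 2.576 × 0.01864532 = 0.048030

Z-interval: p̂ ± E = 0.776000 ± 0.048030 = (0.727970, 0.824030)

Rounded to 4 decimal places:

(0.7280, 0.8240)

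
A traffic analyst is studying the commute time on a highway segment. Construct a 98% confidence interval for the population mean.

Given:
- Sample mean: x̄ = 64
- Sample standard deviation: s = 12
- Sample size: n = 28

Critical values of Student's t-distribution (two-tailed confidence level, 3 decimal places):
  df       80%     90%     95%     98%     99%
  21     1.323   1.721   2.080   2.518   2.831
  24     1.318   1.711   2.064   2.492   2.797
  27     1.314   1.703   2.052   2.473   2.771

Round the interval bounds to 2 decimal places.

The population standard deviation σ is unknown (only the sample standard deviation s is given), so use a t-interval with df = n - 1 = 28 - 1 = 27.

For 98% confidence with df = 27, t* = 2.473 (from t-table)

Standard error: SE = s/√n = 12/√28 = 2.267787

Margin of error: E = t* × SE = 2.473 × 2.267787 = 5.6082

T-interval: x̄ ± E = 64 ± 5.6082 = (58.3918, 69.6082)

Rounded to 2 decimal places:

(58.39, 69.61)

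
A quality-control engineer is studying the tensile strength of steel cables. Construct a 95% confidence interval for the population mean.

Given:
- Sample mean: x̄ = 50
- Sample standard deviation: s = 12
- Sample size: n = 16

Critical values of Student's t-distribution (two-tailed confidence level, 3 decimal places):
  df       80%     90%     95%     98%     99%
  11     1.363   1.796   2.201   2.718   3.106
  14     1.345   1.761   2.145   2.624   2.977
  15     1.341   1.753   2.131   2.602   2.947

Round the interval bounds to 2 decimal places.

The population standard deviation σ is unknown (only the sample standard deviation s is given), so use a t-interval with df = n - 1 = 16 - 1 = 15.

For 95% confidence with df = 15, t* = 2.131 (from t-table)

Standard error: SE = s/√n = 12/√16 = 3.000000

Margin of error: E = t* × SE = 2.131 × 3.000000 = 6.3930

T-interval: x̄ ± E = 50 ± 6.3930 = (43.6070, 56.3930)

Rounded to 2 decimal places:

(43.61, 56.39)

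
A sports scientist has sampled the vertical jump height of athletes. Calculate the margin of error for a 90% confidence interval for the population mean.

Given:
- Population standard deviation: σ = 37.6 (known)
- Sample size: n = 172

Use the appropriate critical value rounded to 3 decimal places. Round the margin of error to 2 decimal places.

The population standard deviation σ is known, so use the z-interval margin of error formula.

For 90% confidence, z* = 1.645 (from standard normal table)

Margin of error formula for z-interval: E = z* × σ/√n

E = 1.645 × 37.6/√172
  = 1.645 × 2.866973
  = 4.7162

Rounded to 2 decimal places:

4.72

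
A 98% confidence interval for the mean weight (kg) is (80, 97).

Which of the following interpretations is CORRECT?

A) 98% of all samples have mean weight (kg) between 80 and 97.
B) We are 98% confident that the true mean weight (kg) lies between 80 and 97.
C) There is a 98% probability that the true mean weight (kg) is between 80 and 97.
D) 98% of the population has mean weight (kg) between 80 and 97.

A confidence interval represents our confidence in the procedure, not a probability statement about the parameter.

Key concept: If we repeated this sampling process many times and computed a 98% CI each time, about 98% of those intervals would contain the true population parameter.

For this specific interval (80, 97):
- Midpoint (point estimate): 88.5
- Margin of error: 8.5

The correct interpretation is the one stating confidence that the true parameter lies in the interval — option B.

B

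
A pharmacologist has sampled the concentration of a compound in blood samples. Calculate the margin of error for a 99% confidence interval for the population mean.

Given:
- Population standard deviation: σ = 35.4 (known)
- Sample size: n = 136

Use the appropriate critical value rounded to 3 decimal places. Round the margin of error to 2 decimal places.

The population standard deviation σ is known, so use the z-interval margin of error formula.

For 99% confidence, z* = 2.576 (from standard normal table)

Margin of error formula for z-interval: E = z* × σ/√n

E = 2.576 × 35.4/√136
  = 2.576 × 3.035525
  = 7.8195

Rounded to 2 decimal places:

7.82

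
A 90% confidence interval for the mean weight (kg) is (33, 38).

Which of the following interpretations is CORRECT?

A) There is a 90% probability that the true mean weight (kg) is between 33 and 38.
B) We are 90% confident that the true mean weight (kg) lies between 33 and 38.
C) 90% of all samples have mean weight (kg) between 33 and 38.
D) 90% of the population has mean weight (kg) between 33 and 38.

A confidence interval represents our confidence in the procedure, not a probability statement about the parameter.

Key concept: If we repeated this sampling process many times and computed a 90% CI each time, about 90% of those intervals would contain the true population parameter.

For this specific interval (33, 38):
- Midpoint (point estimate): 35.5
- Margin of error: 2.5

The correct interpretation is the one stating confidence that the true parameter lies in the interval — option B.

B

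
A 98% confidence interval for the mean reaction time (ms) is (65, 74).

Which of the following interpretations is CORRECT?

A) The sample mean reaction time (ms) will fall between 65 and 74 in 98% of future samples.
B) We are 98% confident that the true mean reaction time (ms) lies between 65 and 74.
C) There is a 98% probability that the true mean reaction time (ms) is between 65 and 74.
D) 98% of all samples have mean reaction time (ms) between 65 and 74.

A confidence interval represents our confidence in the procedure, not a probability statement about the parameter.

Key concept: If we repeated this sampling process many times and computed a 98% CI each time, about 98% of those intervals would contain the true population parameter.

For this specific interval (65, 74):
- Midpoint (point estimate): 69.5
- Margin of error: 4.5

The correct interpretation is the one stating confidence that the true parameter lies in the interval — option B.

B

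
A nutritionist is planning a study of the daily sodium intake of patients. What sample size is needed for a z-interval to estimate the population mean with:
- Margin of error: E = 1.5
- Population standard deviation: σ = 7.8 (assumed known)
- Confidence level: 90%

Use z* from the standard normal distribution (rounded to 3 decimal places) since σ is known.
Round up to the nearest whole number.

Using z* since population σ is known (z-interval formula).

For 90% confidence, z* = 1.645 (from standard normal table)

Sample size formula for z-interval: n = (z*σ/E)²

n = (1.645 × 7.8 / 1.5)²
  = (8.554000)²
  = 73.1709

Round up to the nearest whole number: n = 74

74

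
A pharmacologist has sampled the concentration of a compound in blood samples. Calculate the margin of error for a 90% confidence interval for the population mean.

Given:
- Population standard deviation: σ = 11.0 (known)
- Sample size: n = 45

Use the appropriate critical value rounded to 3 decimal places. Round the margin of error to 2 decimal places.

The population standard deviation σ is known, so use the z-interval margin of error formula.

For 90% confidence, z* = 1.645 (from standard normal table)

Margin of error formula for z-interval: E = z* × σ/√n

E = 1.645 × 11.0/√45
  = 1.645 × 1.639783
  = 2.6974

Rounded to 2 decimal places:

2.70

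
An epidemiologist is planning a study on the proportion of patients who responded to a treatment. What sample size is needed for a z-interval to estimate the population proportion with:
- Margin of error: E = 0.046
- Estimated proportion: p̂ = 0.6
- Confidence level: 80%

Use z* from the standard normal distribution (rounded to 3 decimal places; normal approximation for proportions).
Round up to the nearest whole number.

Using z* for proportion z-interval (normal approximation).

For 80% confidence, z* = 1.282 (from standard normal table)

Sample size formula for proportion z-interval: n = z*²p̂(1-p̂)/E²

n = 1.282² × 0.6 × 0.4 / 0.046²
  = 1.643524 × 0.24 / 0.002116
  = 186.4110

Round up to the nearest whole number: n = 187

187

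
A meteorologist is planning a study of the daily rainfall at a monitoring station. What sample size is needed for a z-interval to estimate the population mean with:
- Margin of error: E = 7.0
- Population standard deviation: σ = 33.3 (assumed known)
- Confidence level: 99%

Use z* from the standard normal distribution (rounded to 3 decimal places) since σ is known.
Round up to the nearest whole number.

Using z* since population σ is known (z-interval formula).

For 99% confidence, z* = 2.576 (from standard normal table)

Sample size formula for z-interval: n = (z*σ/E)²

n = (2.576 × 33.3 / 7.0)²
  = (12.254400)²
  = 150.1703

Round up to the nearest whole number: n = 151

151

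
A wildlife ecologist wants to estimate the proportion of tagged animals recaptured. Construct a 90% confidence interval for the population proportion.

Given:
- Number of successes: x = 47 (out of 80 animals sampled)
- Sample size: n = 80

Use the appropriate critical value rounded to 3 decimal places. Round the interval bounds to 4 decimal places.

Sample proportion: p̂ = 47/80 = 0.587500

Check conditions for normal approximation:
  np̂ = 47 ≥ 10 ✓
  n(1-p̂) = 33 ≥ 10 ✓

The sample is large enough, so use a z-interval (normal approximation) for the proportion.

For 90% confidence, z* = 1.645 (from standard normal table)

Standard error: SE = √(p̂(1-p̂)/n) = √(0.587500×0.412500/80) = 0.05503905

Margin of error: E = z* × SE = 1.645 × 0.05503905 = 0.090539

Z-interval: p̂ ± E = 0.587500 ± 0.090539 = (0.496961, 0.678039)

Rounded to 4 decimal places:

(0.4970, 0.6780)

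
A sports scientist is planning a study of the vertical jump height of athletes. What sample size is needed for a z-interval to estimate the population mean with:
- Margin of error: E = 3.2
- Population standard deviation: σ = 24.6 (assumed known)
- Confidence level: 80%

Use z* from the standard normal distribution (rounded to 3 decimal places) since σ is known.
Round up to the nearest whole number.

Using z* since population σ is known (z-interval formula).

For 80% confidence, z* = 1.282 (from standard normal table)

Sample size formula for z-interval: n = (z*σ/E)²

n = (1.282 × 24.6 / 3.2)²
  = (9.855375)²
  = 97.1284

Round up to the nearest whole number: n = 98

98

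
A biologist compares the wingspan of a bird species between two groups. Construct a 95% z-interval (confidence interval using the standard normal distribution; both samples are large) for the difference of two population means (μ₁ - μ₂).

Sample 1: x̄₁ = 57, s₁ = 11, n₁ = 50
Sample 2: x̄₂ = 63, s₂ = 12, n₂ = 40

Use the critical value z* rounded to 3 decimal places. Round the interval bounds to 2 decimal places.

Both samples are large (n₁ = 50 ≥ 30, n₂ = 40 ≥ 30), so a z-interval for the difference of means applies.

Point estimate: x̄₁ - x̄₂ = 57 - 63 = -6

Standard error: SE = √(s₁²/n₁ + s₂²/n₂)
= √(11²/50 + 12²/40)
= √(2.420000 + 3.600000)
= 2.453569

For 95% confidence, z* = 1.96 (from standard normal table)
Margin of error: E = z* × SE = 1.96 × 2.453569 = 4.8090

Z-interval: (x̄₁ - x̄₂) ± E = -6 ± 4.8090 = (-10.8090, -1.1910)

Rounded to 2 decimal places:

(-10.81, -1.19)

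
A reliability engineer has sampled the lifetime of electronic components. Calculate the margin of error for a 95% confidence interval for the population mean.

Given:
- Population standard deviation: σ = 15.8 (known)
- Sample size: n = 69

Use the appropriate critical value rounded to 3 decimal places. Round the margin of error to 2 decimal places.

The population standard deviation σ is known, so use the z-interval margin of error formula.

For 95% confidence, z* = 1.96 (from standard normal table)

Margin of error formula for z-interval: E = z* × σ/√n

E = 1.96 × 15.8/√69
  = 1.96 × 1.902096
  = 3.7281

Rounded to 2 decimal places:

3.73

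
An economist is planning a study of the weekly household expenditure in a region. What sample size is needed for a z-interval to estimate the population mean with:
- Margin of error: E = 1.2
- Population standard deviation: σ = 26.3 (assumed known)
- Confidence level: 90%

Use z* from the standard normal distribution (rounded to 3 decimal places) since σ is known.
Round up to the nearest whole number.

Using z* since population σ is known (z-interval formula).

For 90% confidence, z* = 1.645 (from standard normal table)

Sample size formula for z-interval: n = (z*σ/E)²

n = (1.645 × 26.3 / 1.2)²
  = (36.052917)²
  = 1299.8128

Round up to the nearest whole number: n = 1300

1300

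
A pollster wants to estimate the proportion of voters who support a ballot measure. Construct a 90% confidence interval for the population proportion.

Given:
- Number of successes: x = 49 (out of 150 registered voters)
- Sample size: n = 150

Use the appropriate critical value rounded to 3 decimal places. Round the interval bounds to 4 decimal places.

Sample proportion: p̂ = 49/150 = 0.326667

Check conditions for normal approximation:
  np̂ = 49 ≥ 10 ✓
  n(1-p̂) = 101 ≥ 10 ✓

The sample is large enough, so use a z-interval (normal approximation) for the proportion.

For 90% confidence, z* = 1.645 (from standard normal table)

Standard error: SE = √(p̂(1-p̂)/n) = √(0.326667×0.673333/150) = 0.03829322

Margin of error: E = z* × SE = 1.645 × 0.03829322 = 0.062992

Z-interval: p̂ ± E = 0.326667 ± 0.062992 = (0.263674, 0.389659)

Rounded to 4 decimal places:

(0.2637, 0.3897)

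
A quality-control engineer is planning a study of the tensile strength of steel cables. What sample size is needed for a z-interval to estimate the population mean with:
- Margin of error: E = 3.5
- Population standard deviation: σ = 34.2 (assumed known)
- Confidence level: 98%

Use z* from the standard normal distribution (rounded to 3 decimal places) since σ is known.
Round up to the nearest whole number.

Using z* since population σ is known (z-interval formula).

For 98% confidence, z* = 2.326 (from standard normal table)

Sample size formula for z-interval: n = (z*σ/E)²

n = (2.326 × 34.2 / 3.5)²
  = (22.728343)²
  = 516.5776

Round up to the nearest whole number: n = 517

517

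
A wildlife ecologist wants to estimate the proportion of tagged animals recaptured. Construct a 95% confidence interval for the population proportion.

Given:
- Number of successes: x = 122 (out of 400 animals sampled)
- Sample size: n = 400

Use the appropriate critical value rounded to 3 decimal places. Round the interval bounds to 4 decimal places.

Sample proportion: p̂ = 122/400 = 0.305000

Check conditions for normal approximation:
  np̂ = 122 ≥ 10 ✓
  n(1-p̂) = 278 ≥ 10 ✓

The sample is large enough, so use a z-interval (normal approximation) for the proportion.

For 95% confidence, z* = 1.96 (from standard normal table)

Standard error: SE = √(p̂(1-p̂)/n) = √(0.305000×0.695000/400) = 0.02302037

Margin of error: E = z* × SE = 1.96 × 0.02302037 = 0.045120

Z-interval: p̂ ± E = 0.305000 ± 0.045120 = (0.259880, 0.350120)

Rounded to 4 decimal places:

(0.2599, 0.3501)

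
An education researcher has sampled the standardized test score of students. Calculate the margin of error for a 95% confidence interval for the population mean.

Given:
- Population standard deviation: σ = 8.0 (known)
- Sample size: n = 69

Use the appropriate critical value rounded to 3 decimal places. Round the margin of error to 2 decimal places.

The population standard deviation σ is known, so use the z-interval margin of error formula.

For 95% confidence, z* = 1.96 (from standard normal table)

Margin of error formula for z-interval: E = z* × σ/√n

E = 1.96 × 8.0/√69
  = 1.96 × 0.963087
  = 1.8877

Rounded to 2 decimal places:

1.89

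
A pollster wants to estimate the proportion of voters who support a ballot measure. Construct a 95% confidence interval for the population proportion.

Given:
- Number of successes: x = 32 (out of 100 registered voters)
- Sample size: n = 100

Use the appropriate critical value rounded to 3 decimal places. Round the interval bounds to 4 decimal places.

Sample proportion: p̂ = 32/100 = 0.320000

Check conditions for normal approximation:
  np̂ = 32 ≥ 10 ✓
  n(1-p̂) = 68 ≥ 10 ✓

The sample is large enough, so use a z-interval (normal approximation) for the proportion.

For 95% confidence, z* = 1.96 (from standard normal table)

Standard error: SE = √(p̂(1-p̂)/n) = √(0.320000×0.680000/100) = 0.04664762

Margin of error: E = z* × SE = 1.96 × 0.04664762 = 0.091429

Z-interval: p̂ ± E = 0.320000 ± 0.091429 = (0.228571, 0.411429)

Rounded to 4 decimal places:

(0.2286, 0.4114)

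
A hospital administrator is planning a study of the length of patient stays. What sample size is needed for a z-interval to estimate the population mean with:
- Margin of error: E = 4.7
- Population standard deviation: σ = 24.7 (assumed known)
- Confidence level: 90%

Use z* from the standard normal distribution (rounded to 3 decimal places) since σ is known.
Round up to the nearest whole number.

Using z* since population σ is known (z-interval formula).

For 90% confidence, z* = 1.645 (from standard normal table)

Sample size formula for z-interval: n = (z*σ/E)²

n = (1.645 × 24.7 / 4.7)²
  = (8.645000)²
  = 74.7360

Round up to the nearest whole number: n = 75

75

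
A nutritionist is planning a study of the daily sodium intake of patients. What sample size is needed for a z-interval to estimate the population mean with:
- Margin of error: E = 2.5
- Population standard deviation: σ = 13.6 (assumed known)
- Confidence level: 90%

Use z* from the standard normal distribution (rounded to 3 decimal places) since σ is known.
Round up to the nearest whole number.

Using z* since population σ is known (z-interval formula).

For 90% confidence, z* = 1.645 (from standard normal table)

Sample size formula for z-interval: n = (z*σ/E)²

n = (1.645 × 13.6 / 2.5)²
  = (8.948800)²
  = 80.0810

Round up to the nearest whole number: n = 81

81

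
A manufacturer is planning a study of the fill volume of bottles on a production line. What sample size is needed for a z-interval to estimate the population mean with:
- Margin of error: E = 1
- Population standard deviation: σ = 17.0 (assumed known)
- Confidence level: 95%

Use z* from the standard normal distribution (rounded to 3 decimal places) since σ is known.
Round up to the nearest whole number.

Using z* since population σ is known (z-interval formula).

For 95% confidence, z* = 1.96 (from standard normal table)

Sample size formula for z-interval: n = (z*σ/E)²

n = (1.96 × 17.0 / 1)²
  = (33.320000)²
  = 1110.2224

Round up to the nearest whole number: n = 1111

1111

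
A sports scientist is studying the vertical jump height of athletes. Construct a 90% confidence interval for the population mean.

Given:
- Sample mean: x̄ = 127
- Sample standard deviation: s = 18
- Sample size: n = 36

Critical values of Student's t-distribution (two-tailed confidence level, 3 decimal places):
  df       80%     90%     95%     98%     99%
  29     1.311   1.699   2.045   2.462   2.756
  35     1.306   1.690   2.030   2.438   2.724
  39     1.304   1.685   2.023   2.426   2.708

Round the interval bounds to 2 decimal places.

The population standard deviation σ is unknown (only the sample standard deviation s is given), so use a t-interval with df = n - 1 = 36 - 1 = 35.

For 90% confidence with df = 35, t* = 1.690 (from t-table)

Standard error: SE = s/√n = 18/√36 = 3.000000

Margin of error: E = t* × SE = 1.690 × 3.000000 = 5.0700

T-interval: x̄ ± E = 127 ± 5.0700 = (121.9300, 132.0700)

Rounded to 2 decimal places:

(121.93, 132.07)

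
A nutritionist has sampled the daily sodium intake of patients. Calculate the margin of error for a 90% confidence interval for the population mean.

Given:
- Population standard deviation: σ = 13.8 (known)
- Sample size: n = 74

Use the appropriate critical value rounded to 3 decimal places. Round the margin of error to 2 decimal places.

The population standard deviation σ is known, so use the z-interval margin of error formula.

For 90% confidence, z* = 1.645 (from standard normal table)

Margin of error formula for z-interval: E = z* × σ/√n

E = 1.645 × 13.8/√74
  = 1.645 × 1.604217
  = 2.6389

Rounded to 2 decimal places:

2.64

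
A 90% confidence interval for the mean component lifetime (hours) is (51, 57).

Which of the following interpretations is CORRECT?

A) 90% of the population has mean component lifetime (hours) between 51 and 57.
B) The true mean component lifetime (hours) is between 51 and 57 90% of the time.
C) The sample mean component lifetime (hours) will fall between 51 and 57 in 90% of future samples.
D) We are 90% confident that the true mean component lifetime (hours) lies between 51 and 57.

A confidence interval represents our confidence in the procedure, not a probability statement about the parameter.

Key concept: If we repeated this sampling process many times and computed a 90% CI each time, about 90% of those intervals would contain the true population parameter.

For this specific interval (51, 57):
- Midpoint (point estimate): 54
- Margin of error: 3

The correct interpretation is the one stating confidence that the true parameter lies in the interval — option D.

D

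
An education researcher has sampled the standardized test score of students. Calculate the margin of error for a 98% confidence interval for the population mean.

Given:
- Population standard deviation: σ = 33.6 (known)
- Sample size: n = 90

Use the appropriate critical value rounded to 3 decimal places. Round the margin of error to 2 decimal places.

The population standard deviation σ is known, so use the z-interval margin of error formula.

For 98% confidence, z* = 2.326 (from standard normal table)

Margin of error formula for z-interval: E = z* × σ/√n

E = 2.326 × 33.6/√90
  = 2.326 × 3.541751
  = 8.2381

Rounded to 2 decimal places:

8.24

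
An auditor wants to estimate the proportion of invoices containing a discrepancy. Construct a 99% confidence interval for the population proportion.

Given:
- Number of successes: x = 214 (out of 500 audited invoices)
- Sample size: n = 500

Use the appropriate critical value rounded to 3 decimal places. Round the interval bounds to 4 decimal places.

Sample proportion: p̂ = 214/500 = 0.428000

Check conditions for normal approximation:
  np̂ = 214 ≥ 10 ✓
  n(1-p̂) = 286 ≥ 10 ✓

The sample is large enough, so use a z-interval (normal approximation) for the proportion.

For 99% confidence, z* = 2.576 (from standard normal table)

Standard error: SE = √(p̂(1-p̂)/n) = √(0.428000×0.572000/500) = 0.02212763

Margin of error: E = z* × SE = 2.576 × 0.02212763 = 0.057001

Z-interval: p̂ ± E = 0.428000 ± 0.057001 = (0.370999, 0.485001)

Rounded to 4 decimal places:

(0.3710, 0.4850)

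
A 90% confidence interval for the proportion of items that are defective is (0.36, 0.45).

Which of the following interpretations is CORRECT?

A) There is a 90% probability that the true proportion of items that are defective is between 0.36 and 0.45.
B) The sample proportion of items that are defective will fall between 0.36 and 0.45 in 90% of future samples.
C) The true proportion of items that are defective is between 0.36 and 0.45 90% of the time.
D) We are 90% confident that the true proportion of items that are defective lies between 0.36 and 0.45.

A confidence interval represents our confidence in the procedure, not a probability statement about the parameter.

Key concept: If we repeated this sampling process many times and computed a 90% CI each time, about 90% of those intervals would contain the true population parameter.

For this specific interval (0.36, 0.45):
- Midpoint (point estimate): 0.405
- Margin of error: 0.045

The correct interpretation is the one stating confidence that the true parameter lies in the interval — option D.

D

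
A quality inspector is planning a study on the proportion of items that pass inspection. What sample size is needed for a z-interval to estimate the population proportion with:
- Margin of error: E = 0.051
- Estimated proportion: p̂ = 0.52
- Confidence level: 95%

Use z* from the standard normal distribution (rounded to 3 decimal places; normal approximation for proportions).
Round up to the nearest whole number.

Using z* for proportion z-interval (normal approximation).

For 95% confidence, z* = 1.96 (from standard normal table)

Sample size formula for proportion z-interval: n = z*²p̂(1-p̂)/E²

n = 1.96² × 0.52 × 0.48 / 0.051²
  = 3.8416 × 0.2496 / 0.002601
  = 368.6518

Round up to the nearest whole number: n = 369

369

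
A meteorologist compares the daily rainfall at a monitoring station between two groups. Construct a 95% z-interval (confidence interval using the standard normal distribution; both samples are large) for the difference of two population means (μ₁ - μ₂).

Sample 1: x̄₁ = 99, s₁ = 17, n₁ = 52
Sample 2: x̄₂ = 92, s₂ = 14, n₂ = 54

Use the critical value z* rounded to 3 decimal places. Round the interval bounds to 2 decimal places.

Both samples are large (n₁ = 52 ≥ 30, n₂ = 54 ≥ 30), so a z-interval for the difference of means applies.

Point estimate: x̄₁ - x̄₂ = 99 - 92 = 7

Standard error: SE = √(s₁²/n₁ + s₂²/n₂)
= √(17²/52 + 14²/54)
= √(5.557692 + 3.629630)
= 3.031060

For 95% confidence, z* = 1.96 (from standard normal table)
Margin of error: E = z* × SE = 1.96 × 3.031060 = 5.9409

Z-interval: (x̄₁ - x̄₂) ± E = 7 ± 5.9409 = (1.0591, 12.9409)

Rounded to 2 decimal places:

(1.06, 12.94)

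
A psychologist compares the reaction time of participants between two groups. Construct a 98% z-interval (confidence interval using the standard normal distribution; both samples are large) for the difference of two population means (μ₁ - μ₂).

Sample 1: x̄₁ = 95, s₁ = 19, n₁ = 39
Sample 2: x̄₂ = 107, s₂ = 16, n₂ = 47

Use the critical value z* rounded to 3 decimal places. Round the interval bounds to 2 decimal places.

Both samples are large (n₁ = 39 ≥ 30, n₂ = 47 ≥ 30), so a z-interval for the difference of means applies.

Point estimate: x̄₁ - x̄₂ = 95 - 107 = -12

Standard error: SE = √(s₁²/n₁ + s₂²/n₂)
= √(19²/39 + 16²/47)
= √(9.256410 + 5.446809)
= 3.834478

For 98% confidence, z* = 2.326 (from standard normal table)
Margin of error: E = z* × SE = 2.326 × 3.834478 = 8.9190

Z-interval: (x̄₁ - x̄₂) ± E = -12 ± 8.9190 = (-20.9190, -3.0810)

Rounded to 2 decimal places:

(-20.92, -3.08)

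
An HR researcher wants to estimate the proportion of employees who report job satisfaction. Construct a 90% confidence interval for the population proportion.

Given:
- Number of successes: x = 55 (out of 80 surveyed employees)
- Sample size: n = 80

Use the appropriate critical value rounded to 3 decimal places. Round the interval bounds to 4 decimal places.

Sample proportion: p̂ = 55/80 = 0.687500

Check conditions for normal approximation:
  np̂ = 55 ≥ 10 ✓
  n(1-p̂) = 25 ≥ 10 ✓

The sample is large enough, so use a z-interval (normal approximation) for the proportion.

For 90% confidence, z* = 1.645 (from standard normal table)

Standard error: SE = √(p̂(1-p̂)/n) = √(0.687500×0.312500/80) = 0.05182226

Margin of error: E = z* × SE = 1.645 × 0.05182226 = 0.085248

Z-interval: p̂ ± E = 0.687500 ± 0.085248 = (0.602252, 0.772748)

Rounded to 4 decimal places:

(0.6023, 0.7727)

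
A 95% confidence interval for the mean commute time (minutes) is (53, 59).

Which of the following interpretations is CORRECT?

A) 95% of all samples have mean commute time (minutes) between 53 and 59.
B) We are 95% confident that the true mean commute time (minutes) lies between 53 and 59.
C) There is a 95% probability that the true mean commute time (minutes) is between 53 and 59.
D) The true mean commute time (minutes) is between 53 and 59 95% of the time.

A confidence interval represents our confidence in the procedure, not a probability statement about the parameter.

Key concept: If we repeated this sampling process many times and computed a 95% CI each time, about 95% of those intervals would contain the true population parameter.

For this specific interval (53, 59):
- Midpoint (point estimate): 56
- Margin of error: 3

The correct interpretation is the one stating confidence that the true parameter lies in the interval — option B.

B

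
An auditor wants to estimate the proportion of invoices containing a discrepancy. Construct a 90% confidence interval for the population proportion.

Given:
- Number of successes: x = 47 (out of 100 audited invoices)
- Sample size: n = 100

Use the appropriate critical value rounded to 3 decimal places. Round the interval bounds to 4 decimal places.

Sample proportion: p̂ = 47/100 = 0.470000

Check conditions for normal approximation:
  np̂ = 47 ≥ 10 ✓
  n(1-p̂) = 53 ≥ 10 ✓

The sample is large enough, so use a z-interval (normal approximation) for the proportion.

For 90% confidence, z* = 1.645 (from standard normal table)

Standard error: SE = √(p̂(1-p̂)/n) = √(0.470000×0.530000/100) = 0.04990992

Margin of error: E = z* × SE = 1.645 × 0.04990992 = 0.082102

Z-interval: p̂ ± E = 0.470000 ± 0.082102 = (0.387898, 0.552102)

Rounded to 4 decimal places:

(0.3879, 0.5521)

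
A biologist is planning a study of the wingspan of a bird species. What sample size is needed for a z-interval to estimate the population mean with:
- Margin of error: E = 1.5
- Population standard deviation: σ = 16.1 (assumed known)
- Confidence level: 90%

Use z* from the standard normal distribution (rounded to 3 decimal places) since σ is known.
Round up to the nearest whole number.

Using z* since population σ is known (z-interval formula).

For 90% confidence, z* = 1.645 (from standard normal table)

Sample size formula for z-interval: n = (z*σ/E)²

n = (1.645 × 16.1 / 1.5)²
  = (17.656333)²
  = 311.7461

Round up to the nearest whole number: n = 312

312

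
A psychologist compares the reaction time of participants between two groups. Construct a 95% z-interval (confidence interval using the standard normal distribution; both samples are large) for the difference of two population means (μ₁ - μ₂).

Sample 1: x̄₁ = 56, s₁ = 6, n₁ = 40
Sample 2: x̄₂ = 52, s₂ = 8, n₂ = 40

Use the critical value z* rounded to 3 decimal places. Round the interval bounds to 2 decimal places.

Both samples are large (n₁ = 40 ≥ 30, n₂ = 40 ≥ 30), so a z-interval for the difference of means applies.

Point estimate: x̄₁ - x̄₂ = 56 - 52 = 4

Standard error: SE = √(s₁²/n₁ + s₂²/n₂)
= √(6²/40 + 8²/40)
= √(0.900000 + 1.600000)
= 1.581139

For 95% confidence, z* = 1.96 (from standard normal table)
Margin of error: E = z* × SE = 1.96 × 1.581139 = 3.0990

Z-interval: (x̄₁ - x̄₂) ± E = 4 ± 3.0990 = (0.9010, 7.0990)

Rounded to 2 decimal places:

(0.90, 7.10)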